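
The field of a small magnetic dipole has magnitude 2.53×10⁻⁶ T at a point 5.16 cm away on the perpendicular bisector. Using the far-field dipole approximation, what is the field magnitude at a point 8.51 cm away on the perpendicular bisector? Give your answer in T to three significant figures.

Dipole fields scale as 1/r³ in the far field; the geometry is the same at both points.
B₂ = B₁ · (r₁/r₂)³ = 2.53×10⁻⁶ · (5.16/8.51)³.
(r₁/r₂)³ = (0.6063)³ = 0.2229.
B₂ ≈ 5.640×10⁻⁷ T.

B ≈ 5.64×10⁻⁷ T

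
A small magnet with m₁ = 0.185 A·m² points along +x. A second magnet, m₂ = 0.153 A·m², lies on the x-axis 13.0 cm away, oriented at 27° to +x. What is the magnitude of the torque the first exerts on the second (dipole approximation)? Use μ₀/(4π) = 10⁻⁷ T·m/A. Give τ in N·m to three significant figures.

τ ≈ 1.17×10⁻⁶ N·m

Dipole B is on the axis of dipole A, so B₁ there is axial: B₁ = (μ₀/4π)·2m₁/r³ along +x.
B₁ = 2(10⁻⁷)(0.185)/(0.130)³ = 1.684×10⁻⁵ T.
τ = m₂ B₁ sinθ.
τ = (0.153)(1.684×10⁻⁵)·sin27° = 1.170×10⁻⁶ N·m.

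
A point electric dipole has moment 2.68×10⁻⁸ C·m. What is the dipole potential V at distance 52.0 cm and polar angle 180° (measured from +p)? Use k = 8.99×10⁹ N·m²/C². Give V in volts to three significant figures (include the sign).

V ≈ -891 V

The dipole potential is V = kp cosθ / r².
V = (8.99×10⁹)(2.68×10⁻⁸)·cos180° / (0.520)² = -891.0 V.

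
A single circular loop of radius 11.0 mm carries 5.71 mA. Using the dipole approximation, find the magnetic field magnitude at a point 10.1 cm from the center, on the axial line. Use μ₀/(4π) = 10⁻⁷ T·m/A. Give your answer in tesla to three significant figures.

B ≈ 4.21×10⁻¹⁰ T

Magnetic moment m = IA = Iπa² = (0.00571)·π·(0.0110)² = 2.171×10⁻⁶ A·m².
On axis B = (μ₀/4π)·2m/r³.
B = 2·(10⁻⁷)·(2.171×10⁻⁶) / (0.101)³ = 4.214×10⁻¹⁰ T.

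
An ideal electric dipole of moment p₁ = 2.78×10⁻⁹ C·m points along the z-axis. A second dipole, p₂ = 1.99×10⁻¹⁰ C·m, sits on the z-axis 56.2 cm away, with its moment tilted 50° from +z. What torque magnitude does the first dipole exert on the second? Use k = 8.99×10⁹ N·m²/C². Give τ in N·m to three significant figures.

The second dipole sits on the axis of the first, so the field there is axial: E₁ = 2kp₁/r³ along +z.
E₁ = 2(8.99×10⁹)(2.78×10⁻⁹)/(0.562)³ = 281.6 N/C.
Torque on the second dipole: τ = p₂ E₁ sinθ.
τ = (1.99×10⁻¹⁰)(281.6)·sin50° = 4.293×10⁻⁸ N·m.

τ ≈ 4.29×10⁻⁸ N·m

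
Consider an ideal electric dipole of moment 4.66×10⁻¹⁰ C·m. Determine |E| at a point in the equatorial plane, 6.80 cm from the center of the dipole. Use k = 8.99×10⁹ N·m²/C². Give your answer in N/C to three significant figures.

On the perpendicular bisector E = kp/r³ (half the axial value at the same distance).
E = (8.99×10⁹)(4.66×10⁻¹⁰) / (0.0680)³ = 1.332×10⁴ N/C.

E ≈ 1.33×10⁴ N/C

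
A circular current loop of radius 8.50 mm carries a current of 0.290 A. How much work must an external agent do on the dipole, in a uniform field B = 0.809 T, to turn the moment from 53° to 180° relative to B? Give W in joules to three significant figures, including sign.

W ≈ 8.53×10⁻⁵ J

Magnetic moment m = IA = Iπa² = (0.290)·π·(0.00850)² = 6.582×10⁻⁵ A·m².
W_ext = ΔU = −mB cosθ₂ + mB cosθ₁ = mB(cosθ₁ − cosθ₂).
W = (6.582×10⁻⁵)(0.809)·(cos53° − cos180°) = (5.325×10⁻⁵)·(+1.6018) = 8.529×10⁻⁵ J.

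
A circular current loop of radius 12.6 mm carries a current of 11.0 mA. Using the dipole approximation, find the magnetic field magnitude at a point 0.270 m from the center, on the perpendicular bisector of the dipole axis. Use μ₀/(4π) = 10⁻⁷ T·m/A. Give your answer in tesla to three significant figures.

B ≈ 2.79×10⁻¹¹ T

Magnetic moment m = IA = Iπa² = (0.0110)·π·(0.0126)² = 5.486×10⁻⁶ A·m².
In the equatorial plane B = (μ₀/4π)·m/r³ (half the axial value).
B = (10⁻⁷)·(5.486×10⁻⁶) / (0.270)³ = 2.787×10⁻¹¹ T.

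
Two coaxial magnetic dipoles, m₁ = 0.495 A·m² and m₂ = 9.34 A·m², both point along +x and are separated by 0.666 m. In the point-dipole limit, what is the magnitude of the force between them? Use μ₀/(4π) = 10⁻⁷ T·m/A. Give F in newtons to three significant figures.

F ≈ 1.41×10⁻⁵ N

On-axis B of dipole 1: B = (μ₀/4π)·2m₁/r³. Force on dipole 2: F = m₂·dB/dr.
dB/dr = −(μ₀/4π)·6m₁/r⁴, so |F| = (μ₀/4π)·6m₁m₂/r⁴.
F = 6(10⁻⁷)(0.495)(9.34)/(0.666)⁴ = 1.410×10⁻⁵ N.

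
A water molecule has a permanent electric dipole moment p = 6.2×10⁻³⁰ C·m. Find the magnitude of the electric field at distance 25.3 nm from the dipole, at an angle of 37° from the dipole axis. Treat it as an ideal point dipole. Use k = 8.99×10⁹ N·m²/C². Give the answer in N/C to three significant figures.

E ≈ 5870 N/C

At angle θ the dipole field magnitude is E = (kp/r³)·√(1 + 3cos²θ).
kp/r³ = (8.99×10⁹)(6.20×10⁻³⁰) / (2.53×10⁻⁸)³ = 3442 N/C.
√(1 + 3cos²37°) = √(1 + 3·0.6378) = √2.9135 ≈ 1.7069.
E ≈ 3442 × 1.707 = 5875 N/C.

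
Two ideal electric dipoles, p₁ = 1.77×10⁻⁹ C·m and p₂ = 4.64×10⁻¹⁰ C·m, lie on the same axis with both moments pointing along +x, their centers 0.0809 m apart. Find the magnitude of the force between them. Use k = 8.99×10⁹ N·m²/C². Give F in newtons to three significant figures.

F ≈ 0.00103 N

On-axis field of dipole 1 at distance r: E = 2kp₁/r³. Force on dipole 2 is F = p₂·dE/dr (gradient along axis).
dE/dr = −6kp₁/r⁴, so |F| = 6kp₁p₂/r⁴ (attractive for aligned moments).
F = 6(8.99×10⁹)(1.77×10⁻⁹)(4.64×10⁻¹⁰)/(0.0809)⁴ = 0.001034 N.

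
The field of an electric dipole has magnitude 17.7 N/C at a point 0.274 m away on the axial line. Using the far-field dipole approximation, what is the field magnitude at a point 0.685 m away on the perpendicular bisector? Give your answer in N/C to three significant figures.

Dipole fields scale as 1/r³ in the far field.
The axial field is twice the equatorial field at the same r, so the geometry factor is 1/2.
E₂ = E₁ · (1/2) · (r₁/r₂)³ = 17.7 · 0.5 · (0.274/0.685)³.
(r₁/r₂)³ = (0.4)³ = 0.064.
E₂ ≈ 0.5664 N/C.

E ≈ 0.566 N/C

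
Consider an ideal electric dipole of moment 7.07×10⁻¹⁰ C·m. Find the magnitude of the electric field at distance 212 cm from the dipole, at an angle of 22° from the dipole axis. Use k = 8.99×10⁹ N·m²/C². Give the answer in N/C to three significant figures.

At angle θ the dipole field magnitude is E = (kp/r³)·√(1 + 3cos²θ).
kp/r³ = (8.99×10⁹)(7.07×10⁻¹⁰) / (2.12)³ = 0.6671 N/C.
√(1 + 3cos²22°) = √(1 + 3·0.8597) = √3.5790 ≈ 1.8918.
E ≈ 0.6671 × 1.892 = 1.262 N/C.

E ≈ 1.26 N/C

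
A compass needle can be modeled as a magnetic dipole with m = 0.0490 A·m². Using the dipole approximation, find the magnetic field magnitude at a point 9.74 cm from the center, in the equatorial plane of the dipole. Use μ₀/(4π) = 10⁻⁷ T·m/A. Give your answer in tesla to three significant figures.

In the equatorial plane B = (μ₀/4π)·m/r³ (half the axial value).
B = (10⁻⁷)·(0.0490) / (0.0974)³ = 5.303×10⁻⁶ T.

B ≈ 5.30×10⁻⁶ T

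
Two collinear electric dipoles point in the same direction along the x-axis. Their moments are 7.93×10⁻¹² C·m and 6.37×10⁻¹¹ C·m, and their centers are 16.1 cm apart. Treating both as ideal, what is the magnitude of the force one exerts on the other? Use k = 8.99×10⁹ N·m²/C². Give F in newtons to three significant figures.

On-axis field of dipole 1 at distance r: E = 2kp₁/r³. Force on dipole 2 is F = p₂·dE/dr (gradient along axis).
dE/dr = −6kp₁/r⁴, so |F| = 6kp₁p₂/r⁴ (attractive for aligned moments).
F = 6(8.99×10⁹)(7.93×10⁻¹²)(6.37×10⁻¹¹)/(0.161)⁴ = 4.055×10⁻⁸ N.

F ≈ 4.06×10⁻⁸ N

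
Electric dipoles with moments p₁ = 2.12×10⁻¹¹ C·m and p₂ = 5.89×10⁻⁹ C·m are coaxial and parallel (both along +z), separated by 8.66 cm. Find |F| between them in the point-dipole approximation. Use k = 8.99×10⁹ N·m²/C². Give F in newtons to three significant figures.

On-axis field of dipole 1 at distance r: E = 2kp₁/r³. Force on dipole 2 is F = p₂·dE/dr (gradient along axis).
dE/dr = −6kp₁/r⁴, so |F| = 6kp₁p₂/r⁴ (attractive for aligned moments).
F = 6(8.99×10⁹)(2.12×10⁻¹¹)(5.89×10⁻⁹)/(0.0866)⁴ = 1.198×10⁻⁴ N.

F ≈ 1.20×10⁻⁴ N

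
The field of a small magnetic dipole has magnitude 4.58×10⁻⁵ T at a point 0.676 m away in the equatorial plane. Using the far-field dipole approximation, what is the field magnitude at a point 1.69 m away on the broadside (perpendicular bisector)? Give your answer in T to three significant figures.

Dipole fields scale as 1/r³ in the far field; the geometry is the same at both points.
B₂ = B₁ · (r₁/r₂)³ = 4.58×10⁻⁵ · (0.676/1.69)³.
(r₁/r₂)³ = (0.4)³ = 0.064.
B₂ ≈ 2.931×10⁻⁶ T.

B ≈ 2.93×10⁻⁶ T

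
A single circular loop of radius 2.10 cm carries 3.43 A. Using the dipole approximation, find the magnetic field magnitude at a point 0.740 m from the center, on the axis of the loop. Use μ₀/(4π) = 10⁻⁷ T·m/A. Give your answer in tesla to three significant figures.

B ≈ 2.35×10⁻⁹ T

Magnetic moment m = IA = Iπa² = (3.43)·π·(0.0210)² = 0.004752 A·m².
On axis B = (μ₀/4π)·2m/r³.
B = 2·(10⁻⁷)·(0.004752) / (0.740)³ = 2.345×10⁻⁹ T.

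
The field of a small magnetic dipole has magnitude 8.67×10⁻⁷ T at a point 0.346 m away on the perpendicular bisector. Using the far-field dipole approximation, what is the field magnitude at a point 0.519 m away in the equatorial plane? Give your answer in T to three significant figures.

Dipole fields scale as 1/r³ in the far field; the geometry is the same at both points.
B₂ = B₁ · (r₁/r₂)³ = 8.67×10⁻⁷ · (0.346/0.519)³.
(r₁/r₂)³ = (0.6667)³ = 0.2963.
B₂ ≈ 2.569×10⁻⁷ T.

B ≈ 2.57×10⁻⁷ T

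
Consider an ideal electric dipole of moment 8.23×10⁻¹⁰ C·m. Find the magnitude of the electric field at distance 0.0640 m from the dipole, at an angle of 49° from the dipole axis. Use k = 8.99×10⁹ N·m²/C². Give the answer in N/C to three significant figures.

At angle θ the dipole field magnitude is E = (kp/r³)·√(1 + 3cos²θ).
kp/r³ = (8.99×10⁹)(8.23×10⁻¹⁰) / (0.0640)³ = 2.822×10⁴ N/C.
√(1 + 3cos²49°) = √(1 + 3·0.4304) = √2.2912 ≈ 1.5137.
E ≈ 2.822×10⁴ × 1.514 = 4.272×10⁴ N/C.

E ≈ 4.27×10⁴ N/C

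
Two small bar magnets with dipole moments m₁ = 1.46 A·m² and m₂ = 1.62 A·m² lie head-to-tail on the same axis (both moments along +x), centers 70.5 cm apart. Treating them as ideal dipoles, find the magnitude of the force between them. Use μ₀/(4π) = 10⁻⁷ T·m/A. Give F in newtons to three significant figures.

On-axis B of dipole 1: B = (μ₀/4π)·2m₁/r³. Force on dipole 2: F = m₂·dB/dr.
dB/dr = −(μ₀/4π)·6m₁/r⁴, so |F| = (μ₀/4π)·6m₁m₂/r⁴.
F = 6(10⁻⁷)(1.46)(1.62)/(0.705)⁴ = 5.745×10⁻⁶ N.

F ≈ 5.74×10⁻⁶ N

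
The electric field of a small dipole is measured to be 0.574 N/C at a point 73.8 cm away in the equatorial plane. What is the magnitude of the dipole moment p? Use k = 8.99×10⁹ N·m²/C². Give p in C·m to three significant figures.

In the equatorial plane E = kp/r³, so p = Er³/(k).
p = (0.574)·(0.738)³ / (8.99×10⁹) = 2.566×10⁻¹¹ C·m.

p ≈ 2.57×10⁻¹¹ C·m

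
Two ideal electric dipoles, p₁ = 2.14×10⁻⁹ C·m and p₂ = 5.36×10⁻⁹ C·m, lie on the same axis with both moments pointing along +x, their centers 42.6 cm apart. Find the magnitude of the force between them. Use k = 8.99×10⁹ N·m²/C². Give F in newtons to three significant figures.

F ≈ 1.88×10⁻⁵ N

On-axis field of dipole 1 at distance r: E = 2kp₁/r³. Force on dipole 2 is F = p₂·dE/dr (gradient along axis).
dE/dr = −6kp₁/r⁴, so |F| = 6kp₁p₂/r⁴ (attractive for aligned moments).
F = 6(8.99×10⁹)(2.14×10⁻⁹)(5.36×10⁻⁹)/(0.426)⁴ = 1.879×10⁻⁵ N.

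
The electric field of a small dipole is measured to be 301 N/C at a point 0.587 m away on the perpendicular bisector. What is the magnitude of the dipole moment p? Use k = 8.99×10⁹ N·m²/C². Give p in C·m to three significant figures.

p ≈ 6.77×10⁻⁹ C·m

In the equatorial plane E = kp/r³, so p = Er³/(k).
p = (301)·(0.587)³ / (8.99×10⁹) = 6.772×10⁻⁹ C·m.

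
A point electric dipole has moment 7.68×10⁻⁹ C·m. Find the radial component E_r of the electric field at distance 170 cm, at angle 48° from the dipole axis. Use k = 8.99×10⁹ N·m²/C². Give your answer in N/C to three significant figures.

For a dipole, E_r = (2kp cosθ)/r³.
kp/r³ = (8.99×10⁹)(7.68×10⁻⁹)/(1.70)³ = 14.05 N/C.
E_r = 2·14.05·cos48° = 18.81 N/C.

E_r ≈ 18.8 N/C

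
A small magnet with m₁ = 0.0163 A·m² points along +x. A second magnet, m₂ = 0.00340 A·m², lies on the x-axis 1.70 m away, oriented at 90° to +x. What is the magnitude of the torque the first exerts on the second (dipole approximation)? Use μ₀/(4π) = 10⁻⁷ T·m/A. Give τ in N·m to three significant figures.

Dipole B is on the axis of dipole A, so B₁ there is axial: B₁ = (μ₀/4π)·2m₁/r³ along +x.
B₁ = 2(10⁻⁷)(0.0163)/(1.70)³ = 6.635×10⁻¹⁰ T.
τ = m₂ B₁ sinθ.
τ = (0.00340)(6.635×10⁻¹⁰)·sin90° = 2.256×10⁻¹² N·m.

τ ≈ 2.26×10⁻¹² N·m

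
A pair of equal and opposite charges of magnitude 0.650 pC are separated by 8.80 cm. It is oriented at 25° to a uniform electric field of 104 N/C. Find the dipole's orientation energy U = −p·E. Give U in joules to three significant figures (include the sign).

Dipole moment p = qd = (6.50×10⁻¹³ C)(0.0880 m) = 5.72×10⁻¹⁴ C·m.
U = −p·E = −pE cosθ.
U = −(5.72×10⁻¹⁴)(104)·cos25° = -5.391×10⁻¹² J.

U ≈ -5.39×10⁻¹² J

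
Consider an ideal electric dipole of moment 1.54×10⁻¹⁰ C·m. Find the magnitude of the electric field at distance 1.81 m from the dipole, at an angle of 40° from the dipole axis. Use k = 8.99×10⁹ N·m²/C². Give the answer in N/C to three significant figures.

E ≈ 0.388 N/C

At angle θ the dipole field magnitude is E = (kp/r³)·√(1 + 3cos²θ).
kp/r³ = (8.99×10⁹)(1.54×10⁻¹⁰) / (1.81)³ = 0.2335 N/C.
√(1 + 3cos²40°) = √(1 + 3·0.5868) = √2.7605 ≈ 1.6615.
E ≈ 0.2335 × 1.661 = 0.3879 N/C.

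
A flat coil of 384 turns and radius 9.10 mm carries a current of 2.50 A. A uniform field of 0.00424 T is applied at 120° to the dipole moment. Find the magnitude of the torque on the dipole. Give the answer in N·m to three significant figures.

τ ≈ 9.17×10⁻⁴ N·m

m = NIA = NIπa² = 384·(2.50)·π·(0.00910)² = 0.2497 A·m².
Torque on a magnetic dipole: τ = mB sinθ.
τ = (0.2497)(0.00424)·sin120° = 9.169×10⁻⁴ N·m.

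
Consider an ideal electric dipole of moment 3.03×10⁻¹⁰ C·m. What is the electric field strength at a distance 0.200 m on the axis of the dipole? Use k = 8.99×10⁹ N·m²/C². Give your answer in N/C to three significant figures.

On the dipole axis E = 2kp/r³.
E = 2·(8.99×10⁹)(3.03×10⁻¹⁰) / (0.200)³ = 681.0 N/C.

E ≈ 681 N/C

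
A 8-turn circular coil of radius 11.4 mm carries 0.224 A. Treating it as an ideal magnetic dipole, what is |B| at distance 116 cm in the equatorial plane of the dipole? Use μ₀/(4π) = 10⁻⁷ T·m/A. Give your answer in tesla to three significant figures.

B ≈ 4.69×10⁻¹¹ T

m = NIA = NIπa² = 8·(0.224)·π·(0.0114)² = 7.316×10⁻⁴ A·m².
In the equatorial plane B = (μ₀/4π)·m/r³ (half the axial value).
B = (10⁻⁷)·(7.316×10⁻⁴) / (1.16)³ = 4.687×10⁻¹¹ T.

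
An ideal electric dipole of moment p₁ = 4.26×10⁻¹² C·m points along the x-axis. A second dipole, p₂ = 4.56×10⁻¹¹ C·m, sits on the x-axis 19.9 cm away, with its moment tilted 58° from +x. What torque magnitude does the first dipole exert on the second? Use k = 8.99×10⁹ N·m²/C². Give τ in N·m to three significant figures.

The second dipole sits on the axis of the first, so the field there is axial: E₁ = 2kp₁/r³ along +x.
E₁ = 2(8.99×10⁹)(4.26×10⁻¹²)/(0.199)³ = 9.719 N/C.
Torque on the second dipole: τ = p₂ E₁ sinθ.
τ = (4.56×10⁻¹¹)(9.719)·sin58° = 3.759×10⁻¹⁰ N·m.

τ ≈ 3.76×10⁻¹⁰ N·m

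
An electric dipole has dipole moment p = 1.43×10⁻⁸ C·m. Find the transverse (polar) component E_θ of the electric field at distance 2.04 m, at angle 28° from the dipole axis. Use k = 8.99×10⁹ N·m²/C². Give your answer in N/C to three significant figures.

E_θ ≈ 7.11 N/C

For a dipole, E_θ = (kp sinθ)/r³.
kp/r³ = (8.99×10⁹)(1.43×10⁻⁸)/(2.04)³ = 15.14 N/C.
E_θ = 15.14·sin28° = 7.109 N/C.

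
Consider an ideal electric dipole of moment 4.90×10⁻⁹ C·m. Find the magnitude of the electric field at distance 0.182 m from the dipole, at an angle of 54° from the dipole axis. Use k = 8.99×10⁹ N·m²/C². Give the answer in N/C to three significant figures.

At angle θ the dipole field magnitude is E = (kp/r³)·√(1 + 3cos²θ).
kp/r³ = (8.99×10⁹)(4.90×10⁻⁹) / (0.182)³ = 7307 N/C.
√(1 + 3cos²54°) = √(1 + 3·0.3455) = √2.0365 ≈ 1.4271.
E ≈ 7307 × 1.427 = 1.043×10⁴ N/C.

E ≈ 1.04×10⁴ N/C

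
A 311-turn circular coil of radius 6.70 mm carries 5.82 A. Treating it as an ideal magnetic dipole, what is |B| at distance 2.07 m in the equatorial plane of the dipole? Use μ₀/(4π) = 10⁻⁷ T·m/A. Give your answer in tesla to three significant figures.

B ≈ 2.88×10⁻⁹ T

m = NIA = NIπa² = 311·(5.82)·π·(0.00670)² = 0.2553 A·m².
In the equatorial plane B = (μ₀/4π)·m/r³ (half the axial value).
B = (10⁻⁷)·(0.2553) / (2.07)³ = 2.878×10⁻⁹ T.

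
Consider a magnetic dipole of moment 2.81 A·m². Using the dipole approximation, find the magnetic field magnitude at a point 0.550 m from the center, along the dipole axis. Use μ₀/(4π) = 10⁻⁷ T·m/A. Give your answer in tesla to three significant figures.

B ≈ 3.38×10⁻⁶ T

On axis B = (μ₀/4π)·2m/r³.
B = 2·(10⁻⁷)·(2.81) / (0.550)³ = 3.378×10⁻⁶ T.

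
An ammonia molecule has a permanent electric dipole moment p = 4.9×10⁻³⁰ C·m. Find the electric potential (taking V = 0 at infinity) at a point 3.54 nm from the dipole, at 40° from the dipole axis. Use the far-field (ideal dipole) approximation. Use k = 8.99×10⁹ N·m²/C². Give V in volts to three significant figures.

The dipole potential is V = kp cosθ / r².
V = (8.99×10⁹)(4.90×10⁻³⁰)·cos40° / (3.54×10⁻⁹)² = 0.002693 V.

V ≈ 0.00269 V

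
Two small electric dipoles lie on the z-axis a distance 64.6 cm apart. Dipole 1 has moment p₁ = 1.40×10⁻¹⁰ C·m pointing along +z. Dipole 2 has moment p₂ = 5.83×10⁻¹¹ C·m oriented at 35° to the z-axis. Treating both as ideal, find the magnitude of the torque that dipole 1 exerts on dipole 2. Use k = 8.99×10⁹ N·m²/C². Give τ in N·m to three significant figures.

The second dipole sits on the axis of the first, so the field there is axial: E₁ = 2kp₁/r³ along +z.
E₁ = 2(8.99×10⁹)(1.40×10⁻¹⁰)/(0.646)³ = 9.337 N/C.
Torque on the second dipole: τ = p₂ E₁ sinθ.
τ = (5.83×10⁻¹¹)(9.337)·sin35° = 3.122×10⁻¹⁰ N·m.

τ ≈ 3.12×10⁻¹⁰ N·m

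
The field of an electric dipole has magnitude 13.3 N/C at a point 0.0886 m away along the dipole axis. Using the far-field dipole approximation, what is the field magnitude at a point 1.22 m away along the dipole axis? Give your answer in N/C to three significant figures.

E ≈ 0.00509 N/C

Dipole fields scale as 1/r³ in the far field; the geometry is the same at both points.
E₂ = E₁ · (r₁/r₂)³ = 13.3 · (0.0886/1.22)³.
(r₁/r₂)³ = (0.07262)³ = 0.000383.
E₂ ≈ 0.005094 N/C.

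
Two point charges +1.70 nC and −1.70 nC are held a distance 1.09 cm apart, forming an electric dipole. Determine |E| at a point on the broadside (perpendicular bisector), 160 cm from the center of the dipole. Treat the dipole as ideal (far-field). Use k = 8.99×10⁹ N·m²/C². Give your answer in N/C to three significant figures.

Dipole moment p = qd = (1.70×10⁻⁹ C)(0.0109 m) = 1.853×10⁻¹¹ C·m.
In the equatorial plane E = kp/r³.
E = (8.99×10⁹)(1.853×10⁻¹¹) / (1.60)³ = 0.04067 N/C.

E ≈ 0.0407 N/C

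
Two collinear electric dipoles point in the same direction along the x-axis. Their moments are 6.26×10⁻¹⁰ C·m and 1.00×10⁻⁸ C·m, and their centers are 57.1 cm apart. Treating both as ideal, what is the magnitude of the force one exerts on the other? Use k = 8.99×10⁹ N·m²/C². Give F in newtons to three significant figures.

F ≈ 3.18×10⁻⁶ N

On-axis field of dipole 1 at distance r: E = 2kp₁/r³. Force on dipole 2 is F = p₂·dE/dr (gradient along axis).
dE/dr = −6kp₁/r⁴, so |F| = 6kp₁p₂/r⁴ (attractive for aligned moments).
F = 6(8.99×10⁹)(6.26×10⁻¹⁰)(1.00×10⁻⁸)/(0.571)⁴ = 3.176×10⁻⁶ N.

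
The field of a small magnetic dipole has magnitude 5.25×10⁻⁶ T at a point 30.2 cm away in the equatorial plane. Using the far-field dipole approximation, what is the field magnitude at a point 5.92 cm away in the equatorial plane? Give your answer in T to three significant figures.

Dipole fields scale as 1/r³ in the far field; the geometry is the same at both points.
B₂ = B₁ · (r₁/r₂)³ = 5.25×10⁻⁶ · (30.2/5.92)³.
(r₁/r₂)³ = (5.101)³ = 132.8.
B₂ ≈ 6.970×10⁻⁴ T.

B ≈ 6.97×10⁻⁴ T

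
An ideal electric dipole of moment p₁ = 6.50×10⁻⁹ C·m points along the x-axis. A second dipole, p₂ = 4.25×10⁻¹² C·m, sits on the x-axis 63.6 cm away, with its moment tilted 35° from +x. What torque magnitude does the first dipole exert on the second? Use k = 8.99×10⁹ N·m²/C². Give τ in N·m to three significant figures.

The second dipole sits on the axis of the first, so the field there is axial: E₁ = 2kp₁/r³ along +x.
E₁ = 2(8.99×10⁹)(6.50×10⁻⁹)/(0.636)³ = 454.3 N/C.
Torque on the second dipole: τ = p₂ E₁ sinθ.
τ = (4.25×10⁻¹²)(454.3)·sin35° = 1.107×10⁻⁹ N·m.

τ ≈ 1.11×10⁻⁹ N·m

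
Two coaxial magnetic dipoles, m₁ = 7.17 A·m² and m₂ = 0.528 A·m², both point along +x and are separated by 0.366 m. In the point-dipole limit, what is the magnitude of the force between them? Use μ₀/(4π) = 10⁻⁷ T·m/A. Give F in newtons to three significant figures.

On-axis B of dipole 1: B = (μ₀/4π)·2m₁/r³. Force on dipole 2: F = m₂·dB/dr.
dB/dr = −(μ₀/4π)·6m₁/r⁴, so |F| = (μ₀/4π)·6m₁m₂/r⁴.
F = 6(10⁻⁷)(7.17)(0.528)/(0.366)⁴ = 1.266×10⁻⁴ N.

F ≈ 1.27×10⁻⁴ N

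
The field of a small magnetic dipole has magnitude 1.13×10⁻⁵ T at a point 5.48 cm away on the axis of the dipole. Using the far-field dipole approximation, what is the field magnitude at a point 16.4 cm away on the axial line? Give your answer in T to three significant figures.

B ≈ 4.22×10⁻⁷ T

Dipole fields scale as 1/r³ in the far field; the geometry is the same at both points.
B₂ = B₁ · (r₁/r₂)³ = 1.13×10⁻⁵ · (5.48/16.4)³.
(r₁/r₂)³ = (0.3341)³ = 0.03731.
B₂ ≈ 4.216×10⁻⁷ T.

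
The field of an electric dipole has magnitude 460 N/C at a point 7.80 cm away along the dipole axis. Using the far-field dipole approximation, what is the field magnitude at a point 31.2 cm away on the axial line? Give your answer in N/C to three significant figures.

Dipole fields scale as 1/r³ in the far field; the geometry is the same at both points.
E₂ = E₁ · (r₁/r₂)³ = 460 · (7.80/31.2)³.
(r₁/r₂)³ = (0.25)³ = 0.01562.
E₂ ≈ 7.188 N/C.

E ≈ 7.19 N/C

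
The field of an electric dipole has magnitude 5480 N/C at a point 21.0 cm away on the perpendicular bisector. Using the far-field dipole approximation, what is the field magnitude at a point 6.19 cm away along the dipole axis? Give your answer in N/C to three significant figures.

Dipole fields scale as 1/r³ in the far field.
The axial field is twice the equatorial field at the same r, so the geometry factor is 2/1.
E₂ = E₁ · (2/1) · (r₁/r₂)³ = 5480 · 2 · (21.0/6.19)³.
(r₁/r₂)³ = (3.393)³ = 39.05.
E₂ ≈ 4.280×10⁵ N/C.

E ≈ 4.28×10⁵ N/C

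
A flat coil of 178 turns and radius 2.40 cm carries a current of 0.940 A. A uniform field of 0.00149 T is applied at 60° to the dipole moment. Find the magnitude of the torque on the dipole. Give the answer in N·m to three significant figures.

m = NIA = NIπa² = 178·(0.940)·π·(0.0240)² = 0.3028 A·m².
Torque on a magnetic dipole: τ = mB sinθ.
τ = (0.3028)(0.00149)·sin60° = 3.907×10⁻⁴ N·m.

τ ≈ 3.91×10⁻⁴ N·m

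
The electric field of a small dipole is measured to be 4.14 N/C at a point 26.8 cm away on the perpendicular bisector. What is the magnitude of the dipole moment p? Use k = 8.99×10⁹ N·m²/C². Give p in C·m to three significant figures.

p ≈ 8.86×10⁻¹² C·m

In the equatorial plane E = kp/r³, so p = Er³/(k).
p = (4.14)·(0.268)³ / (8.99×10⁹) = 8.864×10⁻¹² C·m.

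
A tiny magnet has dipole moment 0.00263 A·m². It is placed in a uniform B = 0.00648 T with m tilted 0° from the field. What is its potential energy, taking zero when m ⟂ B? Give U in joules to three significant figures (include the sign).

U ≈ -1.70×10⁻⁵ J

U = −m·B = −mB cosθ.
U = −(0.00263)(0.00648)·cos0° = -1.704×10⁻⁵ J.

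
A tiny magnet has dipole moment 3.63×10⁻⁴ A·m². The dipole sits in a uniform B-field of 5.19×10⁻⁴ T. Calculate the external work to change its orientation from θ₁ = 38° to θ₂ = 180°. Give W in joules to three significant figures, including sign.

W ≈ 3.37×10⁻⁷ J

W_ext = ΔU = −mB cosθ₂ + mB cosθ₁ = mB(cosθ₁ − cosθ₂).
W = (3.63×10⁻⁴)(5.19×10⁻⁴)·(cos38° − cos180°) = (1.884×10⁻⁷)·(+1.7880) = 3.369×10⁻⁷ J.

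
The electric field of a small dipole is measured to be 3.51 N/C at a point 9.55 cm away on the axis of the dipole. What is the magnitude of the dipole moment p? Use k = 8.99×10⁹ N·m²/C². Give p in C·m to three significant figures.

On axis E = 2kp/r³, so p = Er³/(2k).
p = (3.51)·(0.0955)³ / (2·8.99×10⁹) = 1.700×10⁻¹³ C·m.

p ≈ 1.70×10⁻¹³ C·m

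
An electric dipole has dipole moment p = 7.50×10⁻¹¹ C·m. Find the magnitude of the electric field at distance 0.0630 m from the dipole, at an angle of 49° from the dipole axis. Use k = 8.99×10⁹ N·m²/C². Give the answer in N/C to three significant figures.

E ≈ 4080 N/C

At angle θ the dipole field magnitude is E = (kp/r³)·√(1 + 3cos²θ).
kp/r³ = (8.99×10⁹)(7.50×10⁻¹¹) / (0.0630)³ = 2696 N/C.
√(1 + 3cos²49°) = √(1 + 3·0.4304) = √2.2912 ≈ 1.5137.
E ≈ 2696 × 1.514 = 4082 N/C.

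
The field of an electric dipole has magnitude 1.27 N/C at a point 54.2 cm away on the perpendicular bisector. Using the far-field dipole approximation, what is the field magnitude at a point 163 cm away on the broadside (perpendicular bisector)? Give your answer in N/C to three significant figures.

Dipole fields scale as 1/r³ in the far field; the geometry is the same at both points.
E₂ = E₁ · (r₁/r₂)³ = 1.27 · (54.2/163)³.
(r₁/r₂)³ = (0.3325)³ = 0.03677.
E₂ ≈ 0.04669 N/C.

E ≈ 0.0467 N/C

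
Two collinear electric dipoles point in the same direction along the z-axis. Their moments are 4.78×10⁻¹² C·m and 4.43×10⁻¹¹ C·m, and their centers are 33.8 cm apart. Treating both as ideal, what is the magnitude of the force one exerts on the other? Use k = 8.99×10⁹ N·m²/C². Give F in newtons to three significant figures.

On-axis field of dipole 1 at distance r: E = 2kp₁/r³. Force on dipole 2 is F = p₂·dE/dr (gradient along axis).
dE/dr = −6kp₁/r⁴, so |F| = 6kp₁p₂/r⁴ (attractive for aligned moments).
F = 6(8.99×10⁹)(4.78×10⁻¹²)(4.43×10⁻¹¹)/(0.338)⁴ = 8.751×10⁻¹⁰ N.

F ≈ 8.75×10⁻¹⁰ N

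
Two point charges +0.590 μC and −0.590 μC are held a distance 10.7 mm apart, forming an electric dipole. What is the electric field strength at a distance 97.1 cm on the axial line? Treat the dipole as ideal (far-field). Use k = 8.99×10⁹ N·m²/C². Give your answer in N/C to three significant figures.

Dipole moment p = qd = (5.90×10⁻⁷ C)(0.0107 m) = 6.313×10⁻⁹ C·m.
On the dipole axis E = 2kp/r³.
E = 2·(8.99×10⁹)(6.313×10⁻⁹) / (0.971)³ = 124.0 N/C.

E ≈ 124 N/C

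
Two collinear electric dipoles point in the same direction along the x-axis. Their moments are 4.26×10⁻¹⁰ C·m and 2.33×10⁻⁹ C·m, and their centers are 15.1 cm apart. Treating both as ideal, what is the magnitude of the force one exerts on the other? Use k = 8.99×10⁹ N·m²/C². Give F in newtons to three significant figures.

F ≈ 1.03×10⁻⁴ N

On-axis field of dipole 1 at distance r: E = 2kp₁/r³. Force on dipole 2 is F = p₂·dE/dr (gradient along axis).
dE/dr = −6kp₁/r⁴, so |F| = 6kp₁p₂/r⁴ (attractive for aligned moments).
F = 6(8.99×10⁹)(4.26×10⁻¹⁰)(2.33×10⁻⁹)/(0.151)⁴ = 1.030×10⁻⁴ N.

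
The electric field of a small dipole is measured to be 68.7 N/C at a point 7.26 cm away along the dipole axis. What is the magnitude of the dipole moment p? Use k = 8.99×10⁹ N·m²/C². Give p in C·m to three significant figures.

p ≈ 1.46×10⁻¹² C·m

On axis E = 2kp/r³, so p = Er³/(2k).
p = (68.7)·(0.0726)³ / (2·8.99×10⁹) = 1.462×10⁻¹² C·m.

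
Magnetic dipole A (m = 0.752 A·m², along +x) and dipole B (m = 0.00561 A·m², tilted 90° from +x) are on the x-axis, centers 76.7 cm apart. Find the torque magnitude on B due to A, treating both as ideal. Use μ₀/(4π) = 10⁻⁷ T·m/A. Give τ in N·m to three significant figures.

Dipole B is on the axis of dipole A, so B₁ there is axial: B₁ = (μ₀/4π)·2m₁/r³ along +x.
B₁ = 2(10⁻⁷)(0.752)/(0.767)³ = 3.333×10⁻⁷ T.
τ = m₂ B₁ sinθ.
τ = (0.00561)(3.333×10⁻⁷)·sin90° = 1.870×10⁻⁹ N·m.

τ ≈ 1.87×10⁻⁹ N·m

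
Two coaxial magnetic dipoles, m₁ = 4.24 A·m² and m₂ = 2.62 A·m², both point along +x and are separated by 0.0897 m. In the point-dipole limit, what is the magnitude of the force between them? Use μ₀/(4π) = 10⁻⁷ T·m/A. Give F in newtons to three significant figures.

F ≈ 0.103 N

On-axis B of dipole 1: B = (μ₀/4π)·2m₁/r³. Force on dipole 2: F = m₂·dB/dr.
dB/dr = −(μ₀/4π)·6m₁/r⁴, so |F| = (μ₀/4π)·6m₁m₂/r⁴.
F = 6(10⁻⁷)(4.24)(2.62)/(0.0897)⁴ = 0.1030 N.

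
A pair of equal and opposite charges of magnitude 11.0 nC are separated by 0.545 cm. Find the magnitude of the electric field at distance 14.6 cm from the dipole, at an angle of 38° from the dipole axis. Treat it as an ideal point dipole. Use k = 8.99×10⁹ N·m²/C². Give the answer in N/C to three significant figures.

Dipole moment p = qd = (1.10×10⁻⁸ C)(0.00545 m) = 5.995×10⁻¹¹ C·m.
At angle θ the dipole field magnitude is E = (kp/r³)·√(1 + 3cos²θ).
kp/r³ = (8.99×10⁹)(5.995×10⁻¹¹) / (0.146)³ = 173.2 N/C.
√(1 + 3cos²38°) = √(1 + 3·0.6210) = √2.8629 ≈ 1.6920.
E ≈ 173.2 × 1.692 = 293.0 N/C.

E ≈ 293 N/C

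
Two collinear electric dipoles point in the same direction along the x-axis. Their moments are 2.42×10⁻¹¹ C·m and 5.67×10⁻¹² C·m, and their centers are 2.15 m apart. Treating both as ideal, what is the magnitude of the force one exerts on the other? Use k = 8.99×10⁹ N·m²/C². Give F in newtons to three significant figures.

F ≈ 3.46×10⁻¹³ N

On-axis field of dipole 1 at distance r: E = 2kp₁/r³. Force on dipole 2 is F = p₂·dE/dr (gradient along axis).
dE/dr = −6kp₁/r⁴, so |F| = 6kp₁p₂/r⁴ (attractive for aligned moments).
F = 6(8.99×10⁹)(2.42×10⁻¹¹)(5.67×10⁻¹²)/(2.15)⁴ = 3.464×10⁻¹³ N.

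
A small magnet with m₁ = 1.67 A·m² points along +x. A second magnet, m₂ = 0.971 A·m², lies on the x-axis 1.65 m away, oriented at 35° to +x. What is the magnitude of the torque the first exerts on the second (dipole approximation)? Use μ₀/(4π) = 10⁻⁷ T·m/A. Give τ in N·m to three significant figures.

τ ≈ 4.14×10⁻⁸ N·m

Dipole B is on the axis of dipole A, so B₁ there is axial: B₁ = (μ₀/4π)·2m₁/r³ along +x.
B₁ = 2(10⁻⁷)(1.67)/(1.65)³ = 7.435×10⁻⁸ T.
τ = m₂ B₁ sinθ.
τ = (0.971)(7.435×10⁻⁸)·sin35° = 4.141×10⁻⁸ N·m.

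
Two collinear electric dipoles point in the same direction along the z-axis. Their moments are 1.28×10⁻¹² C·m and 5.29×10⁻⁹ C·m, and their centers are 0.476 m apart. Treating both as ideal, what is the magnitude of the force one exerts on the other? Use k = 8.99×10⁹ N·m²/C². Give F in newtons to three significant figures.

On-axis field of dipole 1 at distance r: E = 2kp₁/r³. Force on dipole 2 is F = p₂·dE/dr (gradient along axis).
dE/dr = −6kp₁/r⁴, so |F| = 6kp₁p₂/r⁴ (attractive for aligned moments).
F = 6(8.99×10⁹)(1.28×10⁻¹²)(5.29×10⁻⁹)/(0.476)⁴ = 7.115×10⁻⁹ N.

F ≈ 7.11×10⁻⁹ N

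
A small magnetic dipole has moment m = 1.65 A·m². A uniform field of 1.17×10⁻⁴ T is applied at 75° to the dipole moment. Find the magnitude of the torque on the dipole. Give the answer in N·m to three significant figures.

τ ≈ 1.86×10⁻⁴ N·m

Torque on a magnetic dipole: τ = mB sinθ.
τ = (1.65)(1.17×10⁻⁴)·sin75° = 1.865×10⁻⁴ N·m.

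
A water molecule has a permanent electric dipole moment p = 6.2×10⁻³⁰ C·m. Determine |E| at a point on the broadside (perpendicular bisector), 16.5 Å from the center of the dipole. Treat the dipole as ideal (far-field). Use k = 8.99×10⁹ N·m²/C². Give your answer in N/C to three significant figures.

E ≈ 1.24×10⁷ N/C

In the equatorial plane E = kp/r³.
E = (8.99×10⁹)(6.20×10⁻³⁰) / (1.65×10⁻⁹)³ = 1.241×10⁷ N/C.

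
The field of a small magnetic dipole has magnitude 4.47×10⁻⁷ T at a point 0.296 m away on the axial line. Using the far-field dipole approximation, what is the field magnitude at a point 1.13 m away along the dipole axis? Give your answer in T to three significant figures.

B ≈ 8.03×10⁻⁹ T

Dipole fields scale as 1/r³ in the far field; the geometry is the same at both points.
B₂ = B₁ · (r₁/r₂)³ = 4.47×10⁻⁷ · (0.296/1.13)³.
(r₁/r₂)³ = (0.2619)³ = 0.01797.
B₂ ≈ 8.034×10⁻⁹ T.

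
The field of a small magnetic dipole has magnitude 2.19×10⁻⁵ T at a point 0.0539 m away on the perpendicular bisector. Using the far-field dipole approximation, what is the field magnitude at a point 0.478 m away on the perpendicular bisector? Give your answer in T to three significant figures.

B ≈ 3.14×10⁻⁸ T

Dipole fields scale as 1/r³ in the far field; the geometry is the same at both points.
B₂ = B₁ · (r₁/r₂)³ = 2.19×10⁻⁵ · (0.0539/0.478)³.
(r₁/r₂)³ = (0.1128)³ = 0.001434.
B₂ ≈ 3.140×10⁻⁸ T.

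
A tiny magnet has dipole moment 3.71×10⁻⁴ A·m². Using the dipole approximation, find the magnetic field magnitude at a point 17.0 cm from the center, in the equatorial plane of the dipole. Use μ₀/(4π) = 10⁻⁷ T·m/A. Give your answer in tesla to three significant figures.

B ≈ 7.55×10⁻⁹ T

In the equatorial plane B = (μ₀/4π)·m/r³ (half the axial value).
B = (10⁻⁷)·(3.71×10⁻⁴) / (0.170)³ = 7.551×10⁻⁹ T.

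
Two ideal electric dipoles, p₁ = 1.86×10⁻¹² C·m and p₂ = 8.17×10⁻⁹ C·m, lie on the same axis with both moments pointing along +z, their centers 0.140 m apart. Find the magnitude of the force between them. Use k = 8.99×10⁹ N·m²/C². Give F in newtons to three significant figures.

On-axis field of dipole 1 at distance r: E = 2kp₁/r³. Force on dipole 2 is F = p₂·dE/dr (gradient along axis).
dE/dr = −6kp₁/r⁴, so |F| = 6kp₁p₂/r⁴ (attractive for aligned moments).
F = 6(8.99×10⁹)(1.86×10⁻¹²)(8.17×10⁻⁹)/(0.140)⁴ = 2.134×10⁻⁶ N.

F ≈ 2.13×10⁻⁶ N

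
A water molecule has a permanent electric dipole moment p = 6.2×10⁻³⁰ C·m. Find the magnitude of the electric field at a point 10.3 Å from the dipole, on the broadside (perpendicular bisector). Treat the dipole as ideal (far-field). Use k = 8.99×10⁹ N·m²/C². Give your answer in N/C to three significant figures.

E ≈ 5.10×10⁷ N/C

On the perpendicular bisector E = kp/r³ (half the axial value at the same distance).
E = (8.99×10⁹)(6.20×10⁻³⁰) / (1.03×10⁻⁹)³ = 5.101×10⁷ N/C.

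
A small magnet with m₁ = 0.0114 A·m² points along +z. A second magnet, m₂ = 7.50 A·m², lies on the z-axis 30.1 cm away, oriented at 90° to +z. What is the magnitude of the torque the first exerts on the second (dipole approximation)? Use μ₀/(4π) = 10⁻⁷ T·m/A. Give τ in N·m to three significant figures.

Dipole B is on the axis of dipole A, so B₁ there is axial: B₁ = (μ₀/4π)·2m₁/r³ along +z.
B₁ = 2(10⁻⁷)(0.0114)/(0.301)³ = 8.361×10⁻⁸ T.
τ = m₂ B₁ sinθ.
τ = (7.50)(8.361×10⁻⁸)·sin90° = 6.270×10⁻⁷ N·m.

τ ≈ 6.27×10⁻⁷ N·m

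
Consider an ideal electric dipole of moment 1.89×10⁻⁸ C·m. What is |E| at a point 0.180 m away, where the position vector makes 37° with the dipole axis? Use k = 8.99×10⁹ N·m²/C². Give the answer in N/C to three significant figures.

At angle θ the dipole field magnitude is E = (kp/r³)·√(1 + 3cos²θ).
kp/r³ = (8.99×10⁹)(1.89×10⁻⁸) / (0.180)³ = 2.913×10⁴ N/C.
√(1 + 3cos²37°) = √(1 + 3·0.6378) = √2.9135 ≈ 1.7069.
E ≈ 2.913×10⁴ × 1.707 = 4.973×10⁴ N/C.

E ≈ 4.97×10⁴ N/C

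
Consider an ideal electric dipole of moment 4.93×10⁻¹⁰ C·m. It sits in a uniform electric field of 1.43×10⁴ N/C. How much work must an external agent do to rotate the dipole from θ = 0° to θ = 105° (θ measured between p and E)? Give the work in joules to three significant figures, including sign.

W ≈ 8.87×10⁻⁶ J

W_ext = ΔU = U(θ₂) − U(θ₁) = −pE cosθ₂ − (−pE cosθ₁) = pE(cosθ₁ − cosθ₂).
W = (4.93×10⁻¹⁰)(1.43×10⁴)·(cos0° − cos105°) = (7.050×10⁻⁶)·(+1.2588) = 8.875×10⁻⁶ J.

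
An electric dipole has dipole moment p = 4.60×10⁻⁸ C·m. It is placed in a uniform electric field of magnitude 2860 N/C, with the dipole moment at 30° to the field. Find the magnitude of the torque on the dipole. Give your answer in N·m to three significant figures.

τ ≈ 6.58×10⁻⁵ N·m

Torque on an electric dipole: τ = pE sinθ.
τ = (4.60×10⁻⁸)(2860)·sin30° = 6.578×10⁻⁵ N·m.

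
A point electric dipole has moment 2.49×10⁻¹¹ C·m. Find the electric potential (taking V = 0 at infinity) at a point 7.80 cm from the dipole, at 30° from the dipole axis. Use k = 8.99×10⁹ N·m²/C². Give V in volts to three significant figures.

The dipole potential is V = kp cosθ / r².
V = (8.99×10⁹)(2.49×10⁻¹¹)·cos30° / (0.0780)² = 31.86 V.

V ≈ 31.9 V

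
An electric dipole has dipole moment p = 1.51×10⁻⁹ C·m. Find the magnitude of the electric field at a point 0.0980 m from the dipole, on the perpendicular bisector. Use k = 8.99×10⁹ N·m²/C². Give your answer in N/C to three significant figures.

E ≈ 1.44×10⁴ N/C

In the equatorial plane E = kp/r³.
E = (8.99×10⁹)(1.51×10⁻⁹) / (0.0980)³ = 1.442×10⁴ N/C.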